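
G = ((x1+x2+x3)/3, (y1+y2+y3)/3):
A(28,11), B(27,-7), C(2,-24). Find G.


Gx = (28+27+2)/3 = 57/3 = 19.0000
Gy = (11- 7- 24)/3 = -20/3 = -6.6667

G = (19.0000, -6.6667)


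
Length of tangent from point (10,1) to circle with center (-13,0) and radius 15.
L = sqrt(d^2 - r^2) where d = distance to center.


d = sqrt((10+ 13)^2 + (1-0)^2) = sqrt(529+1) = 23.0217
L = sqrt(530.0000 - 225) = sqrt(305.0000) = 17.4642

17.4642


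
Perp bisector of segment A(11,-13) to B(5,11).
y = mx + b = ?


Midpoint = (8, -1)
Slope of AB = dy/dx = 24/(-6) = -4.0000
Perp slope = -dx/dy = 6/24 = 0.2500
b = My - (perp slope)*Mx = -1 + (-6*8)/24 = -1 - 2.0000 = -3.0000

y = 0.2500x - 3.0000


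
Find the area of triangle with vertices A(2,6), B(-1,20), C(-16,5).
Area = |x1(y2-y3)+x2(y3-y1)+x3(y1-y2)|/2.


2*(20-5) = 30
-1*(5-6) = 1
-16*(6-20) = 224
sum = 255
Area = |255|/2 = 127.5000

127.5000 sq units


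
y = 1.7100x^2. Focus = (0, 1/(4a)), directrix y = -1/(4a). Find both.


a = 1.7100
1/(4a) = 0.1462
Focus = (0, 0.1462)
Directrix: y = -0.1462

Focus = (0, 0.1462), Directrix: y = -0.1462


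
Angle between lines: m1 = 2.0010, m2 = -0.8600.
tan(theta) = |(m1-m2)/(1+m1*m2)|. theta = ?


m1-m2 = 2.861
1+m1*m2 = -0.72086
tan(theta) = |2.861/(-0.72086)| = 3.968871
theta = arctan(|2.861/(-0.72086)|) = 75.8581 degrees (acute angle)

75.8581 degrees


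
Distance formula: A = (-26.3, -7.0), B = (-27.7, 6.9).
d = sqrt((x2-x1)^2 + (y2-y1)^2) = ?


dx = -27.7 + 26.3 = -1.4
dy = 6.9 + 7.0 = 13.9
d = sqrt(1.96 + 193.21) = sqrt(195.17) = 13.9703

13.9703


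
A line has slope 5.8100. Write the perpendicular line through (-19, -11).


Perpendicular slope = -1/m1 = -1/5.8100 = -0.1721
b2 = y0 - m2*x0 = -11 - 19/5.8100 = -11 - 3.2702 = -14.2702

y = -0.1721x - 14.2702


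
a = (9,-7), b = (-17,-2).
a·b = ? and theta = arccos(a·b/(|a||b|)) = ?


a·b = 9*(-17) - 7*(-2) = -153 + 14 = -139
|a| = sqrt(81+49) = 11.4018
|b| = sqrt(289+4) = 17.1172
cos(theta) = -139/(sqrt(130)*sqrt(293)) = -139/sqrt(38090) = -0.712212
theta = arccos(-139/sqrt(38090)) = 135.4152 degrees

a·b = -139, theta = 135.4152 deg


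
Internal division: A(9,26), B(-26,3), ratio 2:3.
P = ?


Px = (2*(-26) + 3*9)/5 = -25/5 = -5.0000
Py = (2*3 + 3*26)/5 = 84/5 = 16.8000

P = (-5.0000, 16.8000)


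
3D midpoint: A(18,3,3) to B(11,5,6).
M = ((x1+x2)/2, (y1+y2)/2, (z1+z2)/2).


Mx = (18+11)/2 = 14.5000
My = (3+5)/2 = 4.0000
Mz = (3+6)/2 = 4.5000

M = (14.5000, 4.0000, 4.5000)


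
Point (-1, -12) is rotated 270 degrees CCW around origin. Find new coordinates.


cos(270) = 0, sin(270) = -1
x' = -1*0 + 12*(-1) = -12
y' = -1*(-1) - 12*0 = 1

(-12, 1)


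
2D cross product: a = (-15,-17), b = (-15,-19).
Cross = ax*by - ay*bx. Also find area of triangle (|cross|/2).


cross = -15*(-19) + 17*(-15) = 285 - 255 = 30
Triangle area = |30|/2 = 30/2 = 15.0000

cross = 30, triangle area = 15.0000


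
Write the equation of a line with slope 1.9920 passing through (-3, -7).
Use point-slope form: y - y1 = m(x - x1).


y + 7 = 1.9920(x + 3)
y = 1.9920x - 7 - 1.9920*(-3)
y = 1.9920x - 1.0240

y = 1.9920x - 1.0240


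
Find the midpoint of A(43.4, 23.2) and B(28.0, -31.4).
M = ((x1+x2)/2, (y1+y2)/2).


Mx = (43.4 + 28.0)/2 = 71.4/2 = 35.7000
My = (23.2 - 31.4)/2 = -8.2/2 = -4.1000

(35.7000, -4.1000)


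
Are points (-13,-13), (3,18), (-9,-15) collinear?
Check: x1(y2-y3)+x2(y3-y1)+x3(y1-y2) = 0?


-13*(18+ 15) + 3*(-15+ 13) - 9*(-13-18)
= -429 - 6 + 279 = -156

No, not collinear (determinant = -156)


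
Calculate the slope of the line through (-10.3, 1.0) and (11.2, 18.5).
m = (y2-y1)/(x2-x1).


dy = 18.5 - 1.0 = 17.5
dx = 11.2 + 10.3 = 21.5
m = 17.5/21.5 = 0.8140

m = 0.8140


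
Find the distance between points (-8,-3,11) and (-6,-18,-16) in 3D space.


dx=2, dy=-15, dz=-27
d = sqrt(4+225+729) = sqrt(958) = 30.9516

30.9516


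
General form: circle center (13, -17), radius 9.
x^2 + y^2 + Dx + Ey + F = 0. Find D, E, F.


(x-13)^2 + (y+ 17)^2 = 9^2
D = -2h = -26, E = -2k = 34
F = h^2+k^2-r^2 = 169+289-81 = 377

D = -26, E = 34, F = 377


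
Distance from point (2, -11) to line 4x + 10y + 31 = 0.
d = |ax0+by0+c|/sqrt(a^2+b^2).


|4*2 + 10*(-11) + 31| = |-71| = 71
sqrt(16 + 100) = sqrt(116) = 10.7703
d = 71/sqrt(116) = 6.5922

6.5922


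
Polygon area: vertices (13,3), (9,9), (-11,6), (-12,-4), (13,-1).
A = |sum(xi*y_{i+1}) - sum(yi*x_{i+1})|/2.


sum(xi*y_{i+1}) = 13*9 + 9*6 - 11*(-4) - 12*(-1) + 13*3 = 266
sum(yi*x_{i+1}) = 3*9 + 9*(-11) + 6*(-12) - 4*13 - 1*13 = -209
Area = |266 + 209|/2 = 475/2 = 237.5000

237.5000 sq units


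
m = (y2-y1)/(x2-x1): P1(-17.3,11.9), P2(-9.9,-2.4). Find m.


dy = -2.4 - 11.9 = -14.3
dx = -9.9 + 17.3 = 7.4
m = -14.3/7.4 = -1.9324

m = -1.9324


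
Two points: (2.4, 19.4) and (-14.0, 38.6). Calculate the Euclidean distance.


dx = -14.0 - 2.4 = -16.4
dy = 38.6 - 19.4 = 19.2
d = sqrt(268.96 + 368.64) = sqrt(637.6) = 25.2507

25.2507


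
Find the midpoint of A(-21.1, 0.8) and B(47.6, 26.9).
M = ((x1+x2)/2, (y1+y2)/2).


Mx = (-21.1 + 47.6)/2 = 26.5/2 = 13.2500
My = (0.8 + 26.9)/2 = 27.7/2 = 13.8500

(13.2500, 13.8500)


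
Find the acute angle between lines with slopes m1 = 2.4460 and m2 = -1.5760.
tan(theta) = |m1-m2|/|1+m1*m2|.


m1-m2 = 4.022
1+m1*m2 = -2.854896
tan(theta) = |4.022/(-2.854896)| = 1.408808
theta = arctan(|4.022/(-2.854896)|) = 54.6321 degrees (acute angle)

54.6321 degrees


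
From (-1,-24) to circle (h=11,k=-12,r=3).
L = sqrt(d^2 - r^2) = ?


d = sqrt((-1-11)^2 + (-24+ 12)^2) = sqrt(144+144) = 16.9706
L = sqrt(288.0000 - 9) = sqrt(279.0000) = 16.7033

16.7033


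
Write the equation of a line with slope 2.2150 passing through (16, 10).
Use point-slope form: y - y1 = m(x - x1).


y - 10 = 2.2150(x - 16)
y = 2.2150x + 10 - 2.2150*16
y = 2.2150x - 25.4400

y = 2.2150x - 25.4400


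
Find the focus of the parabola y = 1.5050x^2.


a = 1.5050
4a = 6.0200
focus = (0, 1/6.0200) = (0, 0.1661)

Focus = (0, 0.1661)


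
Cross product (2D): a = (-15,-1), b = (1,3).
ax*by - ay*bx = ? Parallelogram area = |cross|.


cross = -15*3 + 1*1 = -45 + 1 = -44
Parallelogram area = |-44| = 44

cross = -44, parallelogram area = 44


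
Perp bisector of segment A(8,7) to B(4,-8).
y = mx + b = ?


Midpoint = (6, -0.5)
Slope of AB = dy/dx = -15/(-4) = 3.7500
Perp slope = -dx/dy = -4/15 = -0.2667
b = My - (perp slope)*Mx = -0.5 + (-4*6)/(-15) = -0.5 + 1.6000 = 1.1000

y = -0.2667x + 1.1000


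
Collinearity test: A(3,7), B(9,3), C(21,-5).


3*(3+ 5) + 9*(-5-7) + 21*(7-3)
= 24 - 108 + 84 = 0

Yes, collinear (determinant = 0)


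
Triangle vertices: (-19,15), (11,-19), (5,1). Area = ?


-19*(-19-1) = 380
11*(1-15) = -154
5*(15+ 19) = 170
sum = 396
Area = |396|/2 = 198.0000

198.0000 sq units


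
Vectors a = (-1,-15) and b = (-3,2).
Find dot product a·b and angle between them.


a·b = -1*(-3) - 15*2 = 3 - 30 = -27
|a| = sqrt(1+225) = 15.0333
|b| = sqrt(9+4) = 3.6056
cos(theta) = -27/(sqrt(226)*sqrt(13)) = -27/sqrt(2938) = -0.498124
theta = arccos(-27/sqrt(2938)) = 119.8760 degrees

a·b = -27, theta = 119.8760 deg


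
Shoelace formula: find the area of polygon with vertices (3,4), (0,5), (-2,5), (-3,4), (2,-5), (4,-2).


sum(xi*y_{i+1}) = 3*5 + 0*5 - 2*4 - 3*(-5) + 2*(-2) + 4*4 = 34
sum(yi*x_{i+1}) = 4*0 + 5*(-2) + 5*(-3) + 4*2 - 5*4 - 2*3 = -43
Area = |34 + 43|/2 = 77/2 = 38.5000

38.5000 sq units


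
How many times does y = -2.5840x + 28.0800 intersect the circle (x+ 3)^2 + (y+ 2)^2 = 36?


Substitute y = -2.5840x + 28.0800: (x+ 3)^2 + (-2.5840x+28.0800+ 2)^2 = 36
Expand to Ax^2 + Bx + C = 0, where b-k = 30.08
A = 1+m^2 = 7.677056
B = 2(m(b-k) - h) = 2(-2.5840*30.08 + 3) = -149.45344
C = h^2 + (b-k)^2 - r^2 = 9 + 904.8064 - 36 = 877.8064
disc = B^2-4AC = 22336.3307 - 26955.8756 = -4619.5449
disc < 0

0 intersection points


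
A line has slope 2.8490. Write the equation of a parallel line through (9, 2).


Parallel lines have equal slopes.
m2 = 2.8490
b2 = 2 - 2.8490*9 = -23.6410

y = 2.8490x - 23.6410


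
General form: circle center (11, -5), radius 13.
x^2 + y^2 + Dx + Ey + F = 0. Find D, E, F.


(x-11)^2 + (y+ 5)^2 = 13^2
D = -2h = -22, E = -2k = 10
F = h^2+k^2-r^2 = 121+25-169 = -23

D = -22, E = 10, F = -23


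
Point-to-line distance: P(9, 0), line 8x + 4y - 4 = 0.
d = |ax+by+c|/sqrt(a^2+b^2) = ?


|8*9 + 4*0 - 4| = |68| = 68
sqrt(64 + 16) = sqrt(80) = 8.9443
d = 68/sqrt(80) = 7.6026

7.6026


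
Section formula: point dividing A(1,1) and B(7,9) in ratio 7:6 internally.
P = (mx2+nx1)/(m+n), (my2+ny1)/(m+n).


Px = (7*7 + 6*1)/13 = 55/13 = 4.2308
Py = (7*9 + 6*1)/13 = 69/13 = 5.3077

P = (4.2308, 5.3077)


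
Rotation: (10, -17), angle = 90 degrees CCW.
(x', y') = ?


cos(90) = 0, sin(90) = 1
x' = 10*0 + 17*1 = 17
y' = 10*1 - 17*0 = 10

(17, 10)


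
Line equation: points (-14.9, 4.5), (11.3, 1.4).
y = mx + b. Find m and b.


m = (-3.1)/(26.2) = -0.1183
b = y1 - m*x1 = 4.5 - (-3.1*(-14.9))/(26.2) = 4.5 - 1.7630 = 2.7370

y = -0.1183x + 2.7370


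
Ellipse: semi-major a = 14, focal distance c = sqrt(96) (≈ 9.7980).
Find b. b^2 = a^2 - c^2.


b^2 = 14^2 - (sqrt(96))^2 = 196 - 96 = 100
b = sqrt(100) = 10

b = 10


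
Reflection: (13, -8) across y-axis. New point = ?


Reflection rule for y-axis: (-x, y)
(13, -8) -> (-13, -8)

(-13, -8)


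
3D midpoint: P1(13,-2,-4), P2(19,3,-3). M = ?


Mx = (13+19)/2 = 16.0000
My = (-2+3)/2 = 0.5000
Mz = (-4- 3)/2 = -3.5000

M = (16.0000, 0.5000, -3.5000)


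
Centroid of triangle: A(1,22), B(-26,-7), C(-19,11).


Gx = (1- 26- 19)/3 = -44/3 = -14.6667
Gy = (22- 7+11)/3 = 26/3 = 8.6667

G = (-14.6667, 8.6667)


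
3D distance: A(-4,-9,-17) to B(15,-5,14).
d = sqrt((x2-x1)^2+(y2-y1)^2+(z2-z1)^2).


dx=19, dy=4, dz=31
d = sqrt(361+16+961) = sqrt(1338) = 36.5787

36.5787


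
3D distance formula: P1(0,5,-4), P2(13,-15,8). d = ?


dx=13, dy=-20, dz=12
d = sqrt(169+400+144) = sqrt(713) = 26.7021

26.7021


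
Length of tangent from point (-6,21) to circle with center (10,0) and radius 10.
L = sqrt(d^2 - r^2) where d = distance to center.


d = sqrt((-6-10)^2 + (21-0)^2) = sqrt(256+441) = 26.4008
L = sqrt(697.0000 - 100) = sqrt(597.0000) = 24.4336

24.4336


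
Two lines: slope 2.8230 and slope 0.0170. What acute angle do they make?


m1-m2 = 2.806
1+m1*m2 = 1.047991
tan(theta) = |2.806/1.047991| = 2.677504
theta = arctan(|2.806/1.047991|) = 69.5202 degrees (acute angle)

69.5202 degrees


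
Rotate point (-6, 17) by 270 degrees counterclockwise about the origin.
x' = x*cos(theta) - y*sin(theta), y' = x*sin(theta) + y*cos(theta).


cos(270) = 0, sin(270) = -1
x' = -6*0 - 17*(-1) = 17
y' = -6*(-1) + 17*0 = 6

(17, 6)


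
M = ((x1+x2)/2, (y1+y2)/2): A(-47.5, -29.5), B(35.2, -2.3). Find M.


Mx = (-47.5 + 35.2)/2 = -12.3/2 = -6.1500
My = (-29.5 - 2.3)/2 = -31.8/2 = -15.9000

(-6.1500, -15.9000)


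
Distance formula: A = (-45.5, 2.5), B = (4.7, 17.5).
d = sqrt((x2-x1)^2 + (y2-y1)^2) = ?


dx = 4.7 + 45.5 = 50.2
dy = 17.5 - 2.5 = 15.0
d = sqrt(2520.04 + 225.0) = sqrt(2745.04) = 52.3931

52.3931


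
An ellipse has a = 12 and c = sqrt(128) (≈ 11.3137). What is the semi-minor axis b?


b^2 = 12^2 - (sqrt(128))^2 = 144 - 128 = 16
b = sqrt(16) = 4

b = 4


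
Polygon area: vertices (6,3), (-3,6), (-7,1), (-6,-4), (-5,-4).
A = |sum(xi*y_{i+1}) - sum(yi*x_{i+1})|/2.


sum(xi*y_{i+1}) = 6*6 - 3*1 - 7*(-4) - 6*(-4) - 5*3 = 70
sum(yi*x_{i+1}) = 3*(-3) + 6*(-7) + 1*(-6) - 4*(-5) - 4*6 = -61
Area = |70 + 61|/2 = 131/2 = 65.5000

65.5000 sq units


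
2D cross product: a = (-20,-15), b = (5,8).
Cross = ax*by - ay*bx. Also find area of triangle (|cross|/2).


cross = -20*8 + 15*5 = -160 + 75 = -85
Triangle area = |-85|/2 = 85/2 = 42.5000

cross = -85, triangle area = 42.5000


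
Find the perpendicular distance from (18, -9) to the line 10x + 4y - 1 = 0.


|10*18 + 4*(-9) - 1| = |143| = 143
sqrt(100 + 16) = sqrt(116) = 10.7703
d = 143/sqrt(116) = 13.2772

13.2772


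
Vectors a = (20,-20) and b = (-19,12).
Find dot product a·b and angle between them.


a·b = 20*(-19) - 20*12 = -380 - 240 = -620
|a| = sqrt(400+400) = 28.2843
|b| = sqrt(361+144) = 22.4722
cos(theta) = -620/(sqrt(800)*sqrt(505)) = -620/sqrt(404000) = -0.975441
theta = arccos(-620/sqrt(404000)) = 167.2756 degrees

a·b = -620, theta = 167.2756 deg


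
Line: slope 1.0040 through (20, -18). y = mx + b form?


y + 18 = 1.0040(x - 20)
y = 1.0040x - 18 - 1.0040*20
y = 1.0040x - 38.0800

y = 1.0040x - 38.0800


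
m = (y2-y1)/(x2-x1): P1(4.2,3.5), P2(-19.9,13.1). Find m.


dy = 13.1 - 3.5 = 9.6
dx = -19.9 - 4.2 = -24.1
m = 9.6/(-24.1) = -0.3983

m = -0.3983


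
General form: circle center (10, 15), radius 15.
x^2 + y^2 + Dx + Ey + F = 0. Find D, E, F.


(x-10)^2 + (y-15)^2 = 15^2
D = -2h = -20, E = -2k = -30
F = h^2+k^2-r^2 = 100+225-225 = 100

D = -20, E = -30, F = 100


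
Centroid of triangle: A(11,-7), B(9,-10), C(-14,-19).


Gx = (11+9- 14)/3 = 6/3 = 2.0000
Gy = (-7- 10- 19)/3 = -36/3 = -12.0000

G = (2.0000, -12.0000)


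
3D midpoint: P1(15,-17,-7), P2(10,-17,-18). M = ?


Mx = (15+10)/2 = 12.5000
My = (-17- 17)/2 = -17.0000
Mz = (-7- 18)/2 = -12.5000

M = (12.5000, -17.0000, -12.5000)


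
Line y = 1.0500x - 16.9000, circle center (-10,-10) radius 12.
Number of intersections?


Substitute y = 1.0500x - 16.9000: (x+ 10)^2 + (1.0500x- 16.9000+ 10)^2 = 144
Expand to Ax^2 + Bx + C = 0, where b-k = -6.9
A = 1+m^2 = 2.1025
B = 2(m(b-k) - h) = 2(1.0500*(-6.9) + 10) = 5.51
C = h^2 + (b-k)^2 - r^2 = 100 + 47.61 - 144 = 3.61
disc = B^2-4AC = 30.3601 - 30.3601 = 0
disc = 0

1 intersection point (tangent)


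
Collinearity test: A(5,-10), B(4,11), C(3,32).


5*(11-32) + 4*(32+ 10) + 3*(-10-11)
= -105 + 168 - 63 = 0

Yes, collinear (determinant = 0)


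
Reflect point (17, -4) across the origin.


Reflection rule for origin: (-x, -y)
(17, -4) -> (-17, 4)

(-17, 4)


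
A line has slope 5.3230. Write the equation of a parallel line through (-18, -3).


Parallel lines have equal slopes.
m2 = 5.3230
b2 = -3 - 5.3230*(-18) = 92.8140

y = 5.3230x + 92.8140


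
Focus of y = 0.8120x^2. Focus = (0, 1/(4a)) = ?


a = 0.8120
4a = 3.2480
focus = (0, 1/3.2480) = (0, 0.3079)

Focus = (0, 0.3079)


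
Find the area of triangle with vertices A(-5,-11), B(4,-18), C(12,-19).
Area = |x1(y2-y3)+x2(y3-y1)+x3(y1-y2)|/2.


-5*(-18+ 19) = -5
4*(-19+ 11) = -32
12*(-11+ 18) = 84
sum = 47
Area = |47|/2 = 23.5000

23.5000 sq units


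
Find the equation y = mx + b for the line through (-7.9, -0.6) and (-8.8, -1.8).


m = (-1.2)/(-0.9) = 1.3333
b = y1 - m*x1 = -0.6 - (-1.2*(-7.9))/(-0.9) = -0.6 + 10.5333 = 9.9333

y = 1.3333x + 9.9333


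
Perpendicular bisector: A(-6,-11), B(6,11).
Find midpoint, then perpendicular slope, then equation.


Midpoint = (0, 0)
Slope of AB = dy/dx = 22/12 = 1.8333
Perp slope = -dx/dy = -12/22 = -0.5455
b = My - (perp slope)*Mx = 0 + (12*0)/22 = 0 + 0 = 0

y = -0.5455x + 0


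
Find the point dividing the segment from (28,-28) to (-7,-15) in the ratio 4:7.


Px = (4*(-7) + 7*28)/11 = 168/11 = 15.2727
Py = (4*(-15) + 7*(-28))/11 = -256/11 = -23.2727

P = (15.2727, -23.2727)


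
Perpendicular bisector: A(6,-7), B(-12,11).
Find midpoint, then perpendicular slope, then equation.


Midpoint = (-3, 2)
Slope of AB = dy/dx = 18/(-18) = -1.0000
Perp slope = -dx/dy = 18/18 = 1.0000
b = My - (perp slope)*Mx = 2 + (-18*(-3))/18 = 2 + 3.0000 = 5.0000

y = 1.0000x + 5.0000


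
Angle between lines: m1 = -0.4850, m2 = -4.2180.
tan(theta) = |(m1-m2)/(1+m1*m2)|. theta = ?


m1-m2 = 3.733
1+m1*m2 = 3.04573
tan(theta) = |3.733/3.04573| = 1.225650
theta = arctan(|3.733/3.04573|) = 50.7892 degrees (acute angle)

50.7892 degrees


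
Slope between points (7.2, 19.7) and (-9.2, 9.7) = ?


dy = 9.7 - 19.7 = -10.0
dx = -9.2 - 7.2 = -16.4
m = -10.0/(-16.4) = 0.6098

m = 0.6098


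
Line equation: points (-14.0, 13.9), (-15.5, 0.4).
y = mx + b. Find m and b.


m = (-13.5)/(-1.5) = 9.0000
b = y1 - m*x1 = 13.9 - (-13.5*(-14.0))/(-1.5) = 13.9 + 126.0000 = 139.9000

y = 9.0000x + 139.9000


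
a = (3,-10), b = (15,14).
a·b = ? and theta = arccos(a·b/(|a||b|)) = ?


a·b = 3*15 - 10*14 = 45 - 140 = -95
|a| = sqrt(9+100) = 10.4403
|b| = sqrt(225+196) = 20.5183
cos(theta) = -95/(sqrt(109)*sqrt(421)) = -95/sqrt(45889) = -0.443475
theta = arccos(-95/sqrt(45889)) = 116.3258 degrees

a·b = -95, theta = 116.3258 deg


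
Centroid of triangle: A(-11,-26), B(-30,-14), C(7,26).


Gx = (-11- 30+7)/3 = -34/3 = -11.3333
Gy = (-26- 14+26)/3 = -14/3 = -4.6667

G = (-11.3333, -4.6667)


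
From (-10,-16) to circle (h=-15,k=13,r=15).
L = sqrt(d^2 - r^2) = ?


d = sqrt((-10+ 15)^2 + (-16-13)^2) = sqrt(25+841) = 29.4279
L = sqrt(866.0000 - 225) = sqrt(641.0000) = 25.3180

25.3180


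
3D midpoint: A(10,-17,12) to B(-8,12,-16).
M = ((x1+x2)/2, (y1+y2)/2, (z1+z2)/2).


Mx = (10- 8)/2 = 1.0000
My = (-17+12)/2 = -2.5000
Mz = (12- 16)/2 = -2.0000

M = (1.0000, -2.5000, -2.0000)


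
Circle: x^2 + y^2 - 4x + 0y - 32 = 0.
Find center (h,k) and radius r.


h = -D/2 = 4/2 = 2
k = -E/2 = 0/2 = 0
r^2 = h^2 + k^2 - F = 4 + 0 + 32 = 36
r = 6

Center (2, 0), radius = 6


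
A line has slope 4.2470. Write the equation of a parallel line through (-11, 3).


Parallel lines have equal slopes.
m2 = 4.2470
b2 = 3 - 4.2470*(-11) = 49.7170

y = 4.2470x + 49.7170


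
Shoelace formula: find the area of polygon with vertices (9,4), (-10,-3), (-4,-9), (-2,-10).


sum(xi*y_{i+1}) = 9*(-3) - 10*(-9) - 4*(-10) - 2*4 = 95
sum(yi*x_{i+1}) = 4*(-10) - 3*(-4) - 9*(-2) - 10*9 = -100
Area = |95 + 100|/2 = 195/2 = 97.5000

97.5000 sq units


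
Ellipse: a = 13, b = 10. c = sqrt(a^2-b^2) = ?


c^2 = 13^2 - 10^2 = 169 - 100 = 69
c = sqrt(69) = 8.3066

c = 8.3066


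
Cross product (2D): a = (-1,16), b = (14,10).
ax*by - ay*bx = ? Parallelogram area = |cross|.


cross = -1*10 - 16*14 = -10 - 224 = -234
Parallelogram area = |-234| = 234

cross = -234, parallelogram area = 234


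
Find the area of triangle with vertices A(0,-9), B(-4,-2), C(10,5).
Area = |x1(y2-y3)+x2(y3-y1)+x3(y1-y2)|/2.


0*(-2-5) = 0
-4*(5+ 9) = -56
10*(-9+ 2) = -70
sum = -126
Area = |-126|/2 = 63.0000

63.0000 sq units


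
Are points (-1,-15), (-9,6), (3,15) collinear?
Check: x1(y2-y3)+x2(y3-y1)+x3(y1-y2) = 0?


-1*(6-15) - 9*(15+ 15) + 3*(-15-6)
= 9 - 270 - 63 = -324

No, not collinear (determinant = -324)


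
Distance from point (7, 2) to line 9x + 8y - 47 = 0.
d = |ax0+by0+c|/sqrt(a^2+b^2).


|9*7 + 8*2 - 47| = |32| = 32
sqrt(81 + 64) = sqrt(145) = 12.0416
d = 32/sqrt(145) = 2.6575

2.6575


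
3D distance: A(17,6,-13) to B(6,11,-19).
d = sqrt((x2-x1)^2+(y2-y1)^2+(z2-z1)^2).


dx=-11, dy=5, dz=-6
d = sqrt(121+25+36) = sqrt(182) = 13.4907

13.4907


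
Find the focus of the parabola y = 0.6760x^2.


a = 0.6760
4a = 2.7040
focus = (0, 1/2.7040) = (0, 0.3698)

Focus = (0, 0.3698)


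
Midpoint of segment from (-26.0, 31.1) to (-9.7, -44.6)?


Mx = (-26.0 - 9.7)/2 = -35.7/2 = -17.8500
My = (31.1 - 44.6)/2 = -13.5/2 = -6.7500

(-17.8500, -6.7500)


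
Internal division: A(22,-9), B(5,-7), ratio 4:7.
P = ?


Px = (4*5 + 7*22)/11 = 174/11 = 15.8182
Py = (4*(-7) + 7*(-9))/11 = -91/11 = -8.2727

P = (15.8182, -8.2727)


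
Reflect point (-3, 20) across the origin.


Reflection rule for origin: (-x, -y)
(-3, 20) -> (3, -20)

(3, -20)


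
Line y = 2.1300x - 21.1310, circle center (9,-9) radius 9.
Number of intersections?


Substitute y = 2.1300x - 21.1310: (x-9)^2 + (2.1300x- 21.1310+ 9)^2 = 81
Expand to Ax^2 + Bx + C = 0, where b-k = -12.131
A = 1+m^2 = 5.5369
B = 2(m(b-k) - h) = 2(2.1300*(-12.131) - 9) = -69.67806
C = h^2 + (b-k)^2 - r^2 = 81 + 147.161161 - 81 = 147.161161
disc = B^2-4AC = 4855.0320 - 3259.2665 = 1595.7655
disc > 0

2 intersection points


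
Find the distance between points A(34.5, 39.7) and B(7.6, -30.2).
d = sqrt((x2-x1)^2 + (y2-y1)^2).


dx = 7.6 - 34.5 = -26.9
dy = -30.2 - 39.7 = -69.9
d = sqrt(723.61 + 4886.01) = sqrt(5609.62) = 74.8974

74.8974


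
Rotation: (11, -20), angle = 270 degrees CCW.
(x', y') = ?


cos(270) = 0, sin(270) = -1
x' = 11*0 + 20*(-1) = -20
y' = 11*(-1) - 20*0 = -11

(-20, -11)


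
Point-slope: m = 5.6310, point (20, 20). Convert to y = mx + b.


y - 20 = 5.6310(x - 20)
y = 5.6310x + 20 - 5.6310*20
y = 5.6310x - 92.6200

y = 5.6310x - 92.6200


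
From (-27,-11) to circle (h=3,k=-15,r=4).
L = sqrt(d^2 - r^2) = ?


d = sqrt((-27-3)^2 + (-11+ 15)^2) = sqrt(900+16) = 30.2655
L = sqrt(916.0000 - 16) = sqrt(900.0000) = 30.0000

30.0000


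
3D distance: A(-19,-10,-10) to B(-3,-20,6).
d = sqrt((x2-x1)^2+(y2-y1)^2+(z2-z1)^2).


dx=16, dy=-10, dz=16
d = sqrt(256+100+256) = sqrt(612) = 24.7386

24.7386


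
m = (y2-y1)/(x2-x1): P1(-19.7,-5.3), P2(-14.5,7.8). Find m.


dy = 7.8 + 5.3 = 13.1
dx = -14.5 + 19.7 = 5.2
m = 13.1/5.2 = 2.5192

m = 2.5192


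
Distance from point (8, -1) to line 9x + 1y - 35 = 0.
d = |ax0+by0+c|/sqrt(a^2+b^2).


|9*8 + 1*(-1) - 35| = |36| = 36
sqrt(81 + 1) = sqrt(82) = 9.0554
d = 36/sqrt(82) = 3.9755

3.9755


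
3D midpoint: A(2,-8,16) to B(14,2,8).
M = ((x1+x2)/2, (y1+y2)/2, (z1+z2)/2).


Mx = (2+14)/2 = 8.0000
My = (-8+2)/2 = -3.0000
Mz = (16+8)/2 = 12.0000

M = (8.0000, -3.0000, 12.0000)


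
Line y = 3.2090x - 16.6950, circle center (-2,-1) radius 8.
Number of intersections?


Substitute y = 3.2090x - 16.6950: (x+ 2)^2 + (3.2090x- 16.6950+ 1)^2 = 64
Expand to Ax^2 + Bx + C = 0, where b-k = -15.695
A = 1+m^2 = 11.297681
B = 2(m(b-k) - h) = 2(3.2090*(-15.695) + 2) = -96.73051
C = h^2 + (b-k)^2 - r^2 = 4 + 246.333025 - 64 = 186.333025
disc = B^2-4AC = 9356.7916 - 8420.5243 = 936.2673
disc > 0

2 intersection points


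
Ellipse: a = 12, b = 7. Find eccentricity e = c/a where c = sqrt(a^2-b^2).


c = sqrt(144-49) = sqrt(95) = 9.7468
e = c/a = sqrt(95)/12 = 0.8122

e = 0.8122


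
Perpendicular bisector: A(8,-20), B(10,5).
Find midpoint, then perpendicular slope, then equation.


Midpoint = (9, -7.5)
Slope of AB = dy/dx = 25/2 = 12.5000
Perp slope = -dx/dy = -2/25 = -0.0800
b = My - (perp slope)*Mx = -7.5 + (2*9)/25 = -7.5 + 0.7200 = -6.7800

y = -0.0800x - 6.7800


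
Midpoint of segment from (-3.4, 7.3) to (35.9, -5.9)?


Mx = (-3.4 + 35.9)/2 = 32.5/2 = 16.2500
My = (7.3 - 5.9)/2 = 1.4/2 = 0.7000

(16.2500, 0.7000)


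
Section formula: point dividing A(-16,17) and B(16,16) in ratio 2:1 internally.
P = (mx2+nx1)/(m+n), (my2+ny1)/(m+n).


Px = (2*16 + 1*(-16))/3 = 16/3 = 5.3333
Py = (2*16 + 1*17)/3 = 49/3 = 16.3333

P = (5.3333, 16.3333)


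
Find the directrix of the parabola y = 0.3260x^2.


a = 0.3260
1/(4a) = 0.7669
directrix: y = -0.7669 = -0.7669

y = -0.7669


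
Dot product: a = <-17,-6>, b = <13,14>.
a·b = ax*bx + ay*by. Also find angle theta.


a·b = -17*13 - 6*14 = -221 - 84 = -305
|a| = sqrt(289+36) = 18.0278
|b| = sqrt(169+196) = 19.1050
cos(theta) = -305/(sqrt(325)*sqrt(365)) = -305/sqrt(118625) = -0.885547
theta = arccos(-305/sqrt(118625)) = 152.3189 degrees

a·b = -305, theta = 152.3189 deg


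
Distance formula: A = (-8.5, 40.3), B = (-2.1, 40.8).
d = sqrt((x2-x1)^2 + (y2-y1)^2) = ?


dx = -2.1 + 8.5 = 6.4
dy = 40.8 - 40.3 = 0.5
d = sqrt(40.96 + 0.25) = sqrt(41.21) = 6.4195

6.4195


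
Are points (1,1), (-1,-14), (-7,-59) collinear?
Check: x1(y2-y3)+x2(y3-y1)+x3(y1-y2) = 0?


1*(-14+ 59) - 1*(-59-1) - 7*(1+ 14)
= 45 + 60 - 105 = 0

Yes, collinear (determinant = 0)


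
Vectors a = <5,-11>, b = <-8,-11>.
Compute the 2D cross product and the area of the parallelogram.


cross = 5*(-11) + 11*(-8) = -55 - 88 = -143
Parallelogram area = |-143| = 143

cross = -143, parallelogram area = 143


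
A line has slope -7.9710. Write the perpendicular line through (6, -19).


Perpendicular slope = -1/m1 = -1/(-7.9710) = 0.1255
b2 = y0 - m2*x0 = -19 + 6/(-7.9710) = -19 - 0.7527 = -19.7527

y = 0.1255x - 19.7527


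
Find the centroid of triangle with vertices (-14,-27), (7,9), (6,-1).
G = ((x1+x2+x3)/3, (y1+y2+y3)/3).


Gx = (-14+7+6)/3 = -1/3 = -0.3333
Gy = (-27+9- 1)/3 = -19/3 = -6.3333

G = (-0.3333, -6.3333)


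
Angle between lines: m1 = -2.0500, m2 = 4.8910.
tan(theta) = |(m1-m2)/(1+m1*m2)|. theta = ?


m1-m2 = -6.941
1+m1*m2 = -9.02655
tan(theta) = |-6.941/(-9.02655)| = 0.768954
theta = arctan(|-6.941/(-9.02655)|) = 37.5586 degrees (acute angle)

37.5586 degrees


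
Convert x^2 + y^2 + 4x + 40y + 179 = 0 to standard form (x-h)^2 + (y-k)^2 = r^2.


h = -D/2 = -4/2 = -2
k = -E/2 = -40/2 = -20
r^2 = h^2 + k^2 - F = 4 + 400 - 179 = 225
r = 15

Center (-2, -20), radius = 15


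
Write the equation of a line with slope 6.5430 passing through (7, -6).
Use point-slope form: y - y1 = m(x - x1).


y + 6 = 6.5430(x - 7)
y = 6.5430x - 6 - 6.5430*7
y = 6.5430x - 51.8010

y = 6.5430x - 51.8010


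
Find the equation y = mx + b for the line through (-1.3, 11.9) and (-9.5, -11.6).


m = (-23.5)/(-8.2) = 2.8659
b = y1 - m*x1 = 11.9 - (-23.5*(-1.3))/(-8.2) = 11.9 + 3.7256 = 15.6256

y = 2.8659x + 15.6256


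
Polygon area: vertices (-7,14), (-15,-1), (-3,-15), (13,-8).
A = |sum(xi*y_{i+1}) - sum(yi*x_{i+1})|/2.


sum(xi*y_{i+1}) = -7*(-1) - 15*(-15) - 3*(-8) + 13*14 = 438
sum(yi*x_{i+1}) = 14*(-15) - 1*(-3) - 15*13 - 8*(-7) = -346
Area = |438 + 346|/2 = 784/2 = 392.0000

392.0000 sq units


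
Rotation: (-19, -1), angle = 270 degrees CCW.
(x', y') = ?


cos(270) = 0, sin(270) = -1
x' = -19*0 + 1*(-1) = -1
y' = -19*(-1) - 1*0 = 19

(-1, 19)


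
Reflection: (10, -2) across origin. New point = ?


Reflection rule for origin: (-x, -y)
(10, -2) -> (-10, 2)

(-10, 2)


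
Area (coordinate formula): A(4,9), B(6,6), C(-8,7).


4*(6-7) = -4
6*(7-9) = -12
-8*(9-6) = -24
sum = -40
Area = |-40|/2 = 20.0000

20.0000 sq units


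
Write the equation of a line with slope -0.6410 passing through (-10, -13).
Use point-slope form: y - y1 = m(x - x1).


y + 13 = -0.6410(x + 10)
y = -0.6410x - 13 + 0.6410*(-10)
y = -0.6410x - 19.4100

y = -0.6410x - 19.4100


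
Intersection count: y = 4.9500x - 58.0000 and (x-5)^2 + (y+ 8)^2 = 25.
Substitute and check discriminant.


Substitute y = 4.9500x - 58.0000: (x-5)^2 + (4.9500x- 58.0000+ 8)^2 = 25
Expand to Ax^2 + Bx + C = 0, where b-k = -50
A = 1+m^2 = 25.5025
B = 2(m(b-k) - h) = 2(4.9500*(-50) - 5) = -505
C = h^2 + (b-k)^2 - r^2 = 25 + 2500 - 25 = 2500
disc = B^2-4AC = 255025.0000 - 255025.0000 = 0
disc = 0

1 intersection point (tangent)


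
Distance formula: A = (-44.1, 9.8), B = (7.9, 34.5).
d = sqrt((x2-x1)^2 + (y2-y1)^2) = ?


dx = 7.9 + 44.1 = 52.0
dy = 34.5 - 9.8 = 24.7
d = sqrt(2704.0 + 610.09) = sqrt(3314.09) = 57.5681

57.5681


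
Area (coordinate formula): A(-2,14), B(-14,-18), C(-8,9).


-2*(-18-9) = 54
-14*(9-14) = 70
-8*(14+ 18) = -256
sum = -132
Area = |-132|/2 = 66.0000

66.0000 sq units


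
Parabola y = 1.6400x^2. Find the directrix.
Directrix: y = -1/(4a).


a = 1.6400
1/(4a) = 0.1524
directrix: y = -0.1524 = -0.1524

y = -0.1524


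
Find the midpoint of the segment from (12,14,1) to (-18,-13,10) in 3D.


Mx = (12- 18)/2 = -3.0000
My = (14- 13)/2 = 0.5000
Mz = (1+10)/2 = 5.5000

M = (-3.0000, 0.5000, 5.5000)


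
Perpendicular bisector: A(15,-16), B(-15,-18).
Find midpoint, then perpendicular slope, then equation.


Midpoint = (0, -17)
Slope of AB = dy/dx = -2/(-30) = 0.0667
Perp slope = -dx/dy = -30/2 = -15.0000
b = My - (perp slope)*Mx = -17 + (-30*0)/(-2) = -17 + 0 = -17.0000

y = -15.0000x - 17.0000


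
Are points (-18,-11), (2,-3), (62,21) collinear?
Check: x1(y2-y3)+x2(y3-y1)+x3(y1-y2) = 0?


-18*(-3-21) + 2*(21+ 11) + 62*(-11+ 3)
= 432 + 64 - 496 = 0

Yes, collinear (determinant = 0)


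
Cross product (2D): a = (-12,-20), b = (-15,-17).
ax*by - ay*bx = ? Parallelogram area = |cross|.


cross = -12*(-17) + 20*(-15) = 204 - 300 = -96
Parallelogram area = |-96| = 96

cross = -96, parallelogram area = 96


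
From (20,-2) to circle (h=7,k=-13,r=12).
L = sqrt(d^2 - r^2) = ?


d = sqrt((20-7)^2 + (-2+ 13)^2) = sqrt(169+121) = 17.0294
L = sqrt(290.0000 - 144) = sqrt(146.0000) = 12.0830

12.0830


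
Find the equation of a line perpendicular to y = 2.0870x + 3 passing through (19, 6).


Perpendicular slope = -1/m1 = -1/2.0870 = -0.4792
b2 = y0 - m2*x0 = 6 + 19/2.0870 = 6 + 9.1040 = 15.1040

y = -0.4792x + 15.1040


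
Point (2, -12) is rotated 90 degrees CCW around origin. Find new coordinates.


cos(90) = 0, sin(90) = 1
x' = 2*0 + 12*1 = 12
y' = 2*1 - 12*0 = 2

(12, 2)


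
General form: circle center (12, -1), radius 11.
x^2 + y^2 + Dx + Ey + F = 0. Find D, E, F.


(x-12)^2 + (y+ 1)^2 = 11^2
D = -2h = -24, E = -2k = 2
F = h^2+k^2-r^2 = 144+1-121 = 24

D = -24, E = 2, F = 24


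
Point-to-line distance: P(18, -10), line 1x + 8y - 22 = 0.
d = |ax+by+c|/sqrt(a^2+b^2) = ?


|1*18 + 8*(-10) - 22| = |-84| = 84
sqrt(1 + 64) = sqrt(65) = 8.0623
d = 84/sqrt(65) = 10.4189

10.4189


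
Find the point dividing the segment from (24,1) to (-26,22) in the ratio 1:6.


Px = (1*(-26) + 6*24)/7 = 118/7 = 16.8571
Py = (1*22 + 6*1)/7 = 28/7 = 4.0000

P = (16.8571, 4.0000)


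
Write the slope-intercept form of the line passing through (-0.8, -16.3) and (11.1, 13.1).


m = (29.4)/(11.9) = 2.4706
b = y1 - m*x1 = -16.3 - (29.4*(-0.8))/(11.9) = -16.3 + 1.9765 = -14.3235

y = 2.4706x - 14.3235


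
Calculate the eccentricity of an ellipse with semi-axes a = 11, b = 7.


c = sqrt(121-49) = sqrt(72) = 8.4853
e = c/a = sqrt(72)/11 = 0.7714

e = 0.7714


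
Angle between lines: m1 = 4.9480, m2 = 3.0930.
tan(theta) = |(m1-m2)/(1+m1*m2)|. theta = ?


m1-m2 = 1.855
1+m1*m2 = 16.304164
tan(theta) = |1.855/16.304164| = 0.113775
theta = arctan(|1.855/16.304164|) = 6.4909 degrees (acute angle)

6.4909 degrees


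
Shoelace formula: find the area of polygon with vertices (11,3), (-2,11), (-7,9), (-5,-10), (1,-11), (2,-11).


sum(xi*y_{i+1}) = 11*11 - 2*9 - 7*(-10) - 5*(-11) + 1*(-11) + 2*3 = 223
sum(yi*x_{i+1}) = 3*(-2) + 11*(-7) + 9*(-5) - 10*1 - 11*2 - 11*11 = -281
Area = |223 + 281|/2 = 504/2 = 252.0000

252.0000 sq units


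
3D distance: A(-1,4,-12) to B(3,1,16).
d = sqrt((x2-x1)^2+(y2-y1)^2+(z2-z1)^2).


dx=4, dy=-3, dz=28
d = sqrt(16+9+784) = sqrt(809) = 28.4429

28.4429


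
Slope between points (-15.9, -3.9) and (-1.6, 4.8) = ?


dy = 4.8 + 3.9 = 8.7
dx = -1.6 + 15.9 = 14.3
m = 8.7/14.3 = 0.6084

m = 0.6084


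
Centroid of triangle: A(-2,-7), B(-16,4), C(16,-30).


Gx = (-2- 16+16)/3 = -2/3 = -0.6667
Gy = (-7+4- 30)/3 = -33/3 = -11.0000

G = (-0.6667, -11.0000)


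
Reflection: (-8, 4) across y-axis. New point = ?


Reflection rule for y-axis: (-x, y)
(-8, 4) -> (8, 4)

(8, 4)


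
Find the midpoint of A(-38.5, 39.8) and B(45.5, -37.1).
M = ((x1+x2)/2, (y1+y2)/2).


Mx = (-38.5 + 45.5)/2 = 7.0/2 = 3.5000
My = (39.8 - 37.1)/2 = 2.7/2 = 1.3500

(3.5000, 1.3500)


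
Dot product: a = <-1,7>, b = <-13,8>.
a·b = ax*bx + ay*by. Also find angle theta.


a·b = -1*(-13) + 7*8 = 13 + 56 = 69
|a| = sqrt(1+49) = 7.0711
|b| = sqrt(169+64) = 15.2643
cos(theta) = 69/(sqrt(50)*sqrt(233)) = 69/sqrt(11650) = 0.639273
theta = arccos(69/sqrt(11650)) = 50.2624 degrees

a·b = 69, theta = 50.2624 deg


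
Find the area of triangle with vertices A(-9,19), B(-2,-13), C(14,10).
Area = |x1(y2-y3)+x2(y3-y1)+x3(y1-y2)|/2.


-9*(-13-10) = 207
-2*(10-19) = 18
14*(19+ 13) = 448
sum = 673
Area = |673|/2 = 336.5000

336.5000 sq units


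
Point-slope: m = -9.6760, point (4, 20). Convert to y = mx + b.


y - 20 = -9.6760(x - 4)
y = -9.6760x + 20 + 9.6760*4
y = -9.6760x + 58.7040

y = -9.6760x + 58.7040


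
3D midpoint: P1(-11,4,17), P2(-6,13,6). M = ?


Mx = (-11- 6)/2 = -8.5000
My = (4+13)/2 = 8.5000
Mz = (17+6)/2 = 11.5000

M = (-8.5000, 8.5000, 11.5000)


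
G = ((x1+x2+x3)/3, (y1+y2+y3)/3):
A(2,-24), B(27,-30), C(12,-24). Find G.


Gx = (2+27+12)/3 = 41/3 = 13.6667
Gy = (-24- 30- 24)/3 = -78/3 = -26.0000

G = (13.6667, -26.0000)


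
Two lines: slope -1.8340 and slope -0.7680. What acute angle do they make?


m1-m2 = -1.066
1+m1*m2 = 2.408512
tan(theta) = |-1.066/2.408512| = 0.442597
theta = arctan(|-1.066/2.408512|) = 23.8740 degrees (acute angle)

23.8740 degrees


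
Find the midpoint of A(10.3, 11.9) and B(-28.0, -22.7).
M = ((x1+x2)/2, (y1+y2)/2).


Mx = (10.3 - 28.0)/2 = -17.7/2 = -8.8500
My = (11.9 - 22.7)/2 = -10.8/2 = -5.4000

(-8.8500, -5.4000)


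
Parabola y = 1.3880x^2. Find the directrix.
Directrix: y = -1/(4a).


a = 1.3880
1/(4a) = 0.1801
directrix: y = -0.1801 = -0.1801

y = -0.1801


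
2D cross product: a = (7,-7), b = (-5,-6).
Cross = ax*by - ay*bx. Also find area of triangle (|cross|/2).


cross = 7*(-6) + 7*(-5) = -42 - 35 = -77
Triangle area = |-77|/2 = 77/2 = 38.5000

cross = -77, triangle area = 38.5000


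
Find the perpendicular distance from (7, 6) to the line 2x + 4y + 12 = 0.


|2*7 + 4*6 + 12| = |50| = 50
sqrt(4 + 16) = sqrt(20) = 4.4721
d = 50/sqrt(20) = 11.1803

11.1803


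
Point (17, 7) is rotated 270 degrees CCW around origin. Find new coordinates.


cos(270) = 0, sin(270) = -1
x' = 17*0 - 7*(-1) = 7
y' = 17*(-1) + 7*0 = -17

(7, -17)


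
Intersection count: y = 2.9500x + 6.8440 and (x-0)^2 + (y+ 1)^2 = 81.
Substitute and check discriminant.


Substitute y = 2.9500x + 6.8440: (x-0)^2 + (2.9500x+6.8440+ 1)^2 = 81
Expand to Ax^2 + Bx + C = 0, where b-k = 7.844
A = 1+m^2 = 9.7025
B = 2(m(b-k) - h) = 2(2.9500*7.844 - 0) = 46.2796
C = h^2 + (b-k)^2 - r^2 = 0 + 61.528336 - 81 = -19.471664
disc = B^2-4AC = 2141.8014 + 755.6953 = 2897.4967
disc > 0

2 intersection points


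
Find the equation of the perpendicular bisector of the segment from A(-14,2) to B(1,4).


Midpoint = (-6.5, 3)
Slope of AB = dy/dx = 2/15 = 0.1333
Perp slope = -dx/dy = -15/2 = -7.5000
b = My - (perp slope)*Mx = 3 + (15*(-6.5))/2 = 3 - 48.7500 = -45.7500

y = -7.5000x - 45.7500


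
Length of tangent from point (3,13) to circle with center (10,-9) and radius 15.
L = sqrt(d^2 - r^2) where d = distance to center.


d = sqrt((3-10)^2 + (13+ 9)^2) = sqrt(49+484) = 23.0868
L = sqrt(533.0000 - 225) = sqrt(308.0000) = 17.5499

17.5499


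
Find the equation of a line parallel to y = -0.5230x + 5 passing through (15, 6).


Parallel lines have equal slopes.
m2 = -0.5230
b2 = 6 + 0.5230*15 = 13.8450

y = -0.5230x + 13.8450


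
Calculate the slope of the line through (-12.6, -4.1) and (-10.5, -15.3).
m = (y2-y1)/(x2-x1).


dy = -15.3 + 4.1 = -11.2
dx = -10.5 + 12.6 = 2.1
m = -11.2/2.1 = -5.3333

m = -5.3333


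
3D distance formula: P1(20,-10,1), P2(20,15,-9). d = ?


dx=0, dy=25, dz=-10
d = sqrt(0+625+100) = sqrt(725) = 26.9258

26.9258


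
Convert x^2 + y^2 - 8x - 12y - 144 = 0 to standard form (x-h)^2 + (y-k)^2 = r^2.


h = -D/2 = 8/2 = 4
k = -E/2 = 12/2 = 6
r^2 = h^2 + k^2 - F = 16 + 36 + 144 = 196
r = 14

Center (4, 6), radius = 14


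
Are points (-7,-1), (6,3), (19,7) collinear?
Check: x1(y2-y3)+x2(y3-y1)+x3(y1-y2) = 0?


-7*(3-7) + 6*(7+ 1) + 19*(-1-3)
= 28 + 48 - 76 = 0

Yes, collinear (determinant = 0)


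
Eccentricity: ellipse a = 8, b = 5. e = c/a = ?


c = sqrt(64-25) = sqrt(39) = 6.2450
e = c/a = sqrt(39)/8 = 0.7806

e = 0.7806


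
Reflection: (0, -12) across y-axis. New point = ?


Reflection rule for y-axis: (-x, y)
(0, -12) -> (0, -12)

(0, -12)


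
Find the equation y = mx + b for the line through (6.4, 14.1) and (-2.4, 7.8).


m = (-6.3)/(-8.8) = 0.7159
b = y1 - m*x1 = 14.1 - (-6.3*6.4)/(-8.8) = 14.1 - 4.5818 = 9.5182

y = 0.7159x + 9.5182


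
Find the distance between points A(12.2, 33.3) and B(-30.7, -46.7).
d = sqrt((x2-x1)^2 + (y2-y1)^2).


dx = -30.7 - 12.2 = -42.9
dy = -46.7 - 33.3 = -80.0
d = sqrt(1840.41 + 6400.0) = sqrt(8240.41) = 90.7767

90.7767


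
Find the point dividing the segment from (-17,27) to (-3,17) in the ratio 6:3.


Px = (6*(-3) + 3*(-17))/9 = -69/9 = -7.6667
Py = (6*17 + 3*27)/9 = 183/9 = 20.3333

P = (-7.6667, 20.3333)


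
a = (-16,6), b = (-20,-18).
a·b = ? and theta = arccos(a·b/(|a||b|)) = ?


a·b = -16*(-20) + 6*(-18) = 320 - 108 = 212
|a| = sqrt(256+36) = 17.0880
|b| = sqrt(400+324) = 26.9072
cos(theta) = 212/(sqrt(292)*sqrt(724)) = 212/sqrt(211408) = 0.461079
theta = arccos(212/sqrt(211408)) = 62.5433 degrees

a·b = 212, theta = 62.5433 deg


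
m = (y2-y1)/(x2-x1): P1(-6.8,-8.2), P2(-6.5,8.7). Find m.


dy = 8.7 + 8.2 = 16.9
dx = -6.5 + 6.8 = 0.3
m = 16.9/0.3 = 56.3333

m = 56.3333


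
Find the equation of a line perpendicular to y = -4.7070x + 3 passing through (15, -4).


Perpendicular slope = -1/m1 = -1/(-4.7070) = 0.2124
b2 = y0 - m2*x0 = -4 + 15/(-4.7070) = -4 - 3.1867 = -7.1867

y = 0.2124x - 7.1867


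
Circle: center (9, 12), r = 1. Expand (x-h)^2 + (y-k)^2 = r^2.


(x-9)^2 + (y-12)^2 = 1^2
D = -2h = -18, E = -2k = -24
F = h^2+k^2-r^2 = 81+144-1 = 224

x^2 + y^2 - 18x - 24y + 224 = 0


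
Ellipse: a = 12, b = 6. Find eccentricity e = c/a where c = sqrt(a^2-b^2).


c = sqrt(144-36) = sqrt(108) = 10.3923
e = c/a = sqrt(108)/12 = 0.8660

e = 0.8660


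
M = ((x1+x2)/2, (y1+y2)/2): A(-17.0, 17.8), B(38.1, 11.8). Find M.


Mx = (-17.0 + 38.1)/2 = 21.1/2 = 10.5500
My = (17.8 + 11.8)/2 = 29.6/2 = 14.8000

(10.5500, 14.8000)


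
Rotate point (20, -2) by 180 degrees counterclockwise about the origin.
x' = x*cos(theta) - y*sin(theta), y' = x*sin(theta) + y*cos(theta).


cos(180) = -1, sin(180) = 0
x' = 20*(-1) + 2*0 = -20
y' = 20*0 - 2*(-1) = 2

(-20, 2)


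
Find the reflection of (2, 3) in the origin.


Reflection rule for origin: (-x, -y)
(2, 3) -> (-2, -3)

(-2, -3)


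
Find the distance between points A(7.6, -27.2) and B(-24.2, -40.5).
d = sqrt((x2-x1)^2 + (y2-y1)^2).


dx = -24.2 - 7.6 = -31.8
dy = -40.5 + 27.2 = -13.3
d = sqrt(1011.24 + 176.89) = sqrt(1188.13) = 34.4693

34.4693


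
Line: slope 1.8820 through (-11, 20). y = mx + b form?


y - 20 = 1.8820(x + 11)
y = 1.8820x + 20 - 1.8820*(-11)
y = 1.8820x + 40.7020

y = 1.8820x + 40.7020


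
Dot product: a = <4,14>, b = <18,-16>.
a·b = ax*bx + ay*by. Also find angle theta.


a·b = 4*18 + 14*(-16) = 72 - 224 = -152
|a| = sqrt(16+196) = 14.5602
|b| = sqrt(324+256) = 24.0832
cos(theta) = -152/(sqrt(212)*sqrt(580)) = -152/sqrt(122960) = -0.433473
theta = arccos(-152/sqrt(122960)) = 115.6881 degrees

a·b = -152, theta = 115.6881 deg


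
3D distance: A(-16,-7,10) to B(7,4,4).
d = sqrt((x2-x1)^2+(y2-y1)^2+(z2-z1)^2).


dx=23, dy=11, dz=-6
d = sqrt(529+121+36) = sqrt(686) = 26.1916

26.1916


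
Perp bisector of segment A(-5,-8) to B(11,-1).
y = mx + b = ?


Midpoint = (3, -4.5)
Slope of AB = dy/dx = 7/16 = 0.4375
Perp slope = -dx/dy = -16/7 = -2.2857
b = My - (perp slope)*Mx = -4.5 + (16*3)/7 = -4.5 + 6.8571 = 2.3571

y = -2.2857x + 2.3571


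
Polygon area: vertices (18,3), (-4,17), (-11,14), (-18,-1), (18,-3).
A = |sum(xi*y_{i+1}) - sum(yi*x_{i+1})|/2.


sum(xi*y_{i+1}) = 18*17 - 4*14 - 11*(-1) - 18*(-3) + 18*3 = 369
sum(yi*x_{i+1}) = 3*(-4) + 17*(-11) + 14*(-18) - 1*18 - 3*18 = -523
Area = |369 + 523|/2 = 892/2 = 446.0000

446.0000 sq units


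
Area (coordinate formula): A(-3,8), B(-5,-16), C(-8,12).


-3*(-16-12) = 84
-5*(12-8) = -20
-8*(8+ 16) = -192
sum = -128
Area = |-128|/2 = 64.0000

64.0000 sq units


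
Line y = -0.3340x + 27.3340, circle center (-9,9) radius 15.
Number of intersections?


Substitute y = -0.3340x + 27.3340: (x+ 9)^2 + (-0.3340x+27.3340-9)^2 = 225
Expand to Ax^2 + Bx + C = 0, where b-k = 18.334
A = 1+m^2 = 1.111556
B = 2(m(b-k) - h) = 2(-0.3340*18.334 + 9) = 5.752888
C = h^2 + (b-k)^2 - r^2 = 81 + 336.135556 - 225 = 192.135556
disc = B^2-4AC = 33.0957 - 854.2777 = -821.1820
disc < 0

0 intersection points
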